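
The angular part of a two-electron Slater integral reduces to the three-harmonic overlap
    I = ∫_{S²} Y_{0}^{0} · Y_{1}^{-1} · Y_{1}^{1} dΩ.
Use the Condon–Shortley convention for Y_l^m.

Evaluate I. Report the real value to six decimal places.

Rules hold: Σm=0, L=2 even, 1≤1≤1.
N = 1·3·3 = 9
Δ = 0!·0!·2!/3! = 1/3
Racah Σ t=0..0: t=0:+1/1 = 1/1
⇒ 3j(0 1 1; 0 0 0)² = 1/3, sgn -1
Racah Σ t=0..0: t=0:+1/2 = 1/2
⇒ 3j(0 1 1; 0 -1 1)² = 1/3, sgn +1
4πI² = N·(3j₀)²·(3jₘ)² = 1/1
I = -1·√(1/4π) = -0.28209479

-0.282095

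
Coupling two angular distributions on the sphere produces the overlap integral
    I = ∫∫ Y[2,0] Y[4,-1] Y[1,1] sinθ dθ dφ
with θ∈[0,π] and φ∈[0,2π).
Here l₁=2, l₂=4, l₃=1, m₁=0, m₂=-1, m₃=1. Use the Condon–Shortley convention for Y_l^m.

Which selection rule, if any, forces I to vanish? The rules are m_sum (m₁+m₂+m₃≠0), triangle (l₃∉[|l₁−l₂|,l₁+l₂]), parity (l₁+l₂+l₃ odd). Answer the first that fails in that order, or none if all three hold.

azimuthal sum: 0 − 1 + 1 = 0  ✓
2 ≤ 1 ≤ 6 (triangle on l)  ✗
L = 2 + 4 + 1 = 7 (odd)

triangle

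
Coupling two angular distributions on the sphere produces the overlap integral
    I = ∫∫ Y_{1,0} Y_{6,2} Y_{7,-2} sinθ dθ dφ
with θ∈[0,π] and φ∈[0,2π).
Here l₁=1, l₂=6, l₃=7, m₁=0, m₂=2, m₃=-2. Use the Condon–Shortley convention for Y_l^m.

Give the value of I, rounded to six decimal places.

Rules hold: Σm=0, L=14 even, 5≤7≤7.
N = 3·13·15 = 585
Δ = 0!·2!·12!/15! = 1/1365
Racah Σ t=0..0: t=0:+1/518400 = 1/518400
⇒ 3j(1 6 7; 0 0 0)² = 7/195, sgn -1
Racah Σ t=0..0: t=0:+1/967680 = 1/967680
⇒ 3j(1 6 7; 0 2 -2)² = 3/91, sgn -1
4πI² = N·(3j₀)²·(3jₘ)² = 9/13
I = +1·√(0.692308/4π) = 0.23471705

0.234717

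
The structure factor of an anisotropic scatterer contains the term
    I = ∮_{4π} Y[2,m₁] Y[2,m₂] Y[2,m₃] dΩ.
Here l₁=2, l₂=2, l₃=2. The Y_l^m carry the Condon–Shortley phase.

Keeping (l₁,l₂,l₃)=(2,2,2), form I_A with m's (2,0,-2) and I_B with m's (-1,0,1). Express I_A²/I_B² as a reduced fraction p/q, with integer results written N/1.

Same 2,2,2: normalisation and zero-m 3j drop out of the ratio.
A: Δ: 2! 2! 2! / 7! → 1/630; sum: t=0:+1/8 = 1/8; 3j²(2 2 2; 2 0 -2) = Δ·Π!·Σ² = 2/35  (sign +1)
B: Δ: 2! 2! 2! / 7! → 1/630; sum: t=1:−1/2 t=2:+1/4 = -1/4; 3j²(2 2 2; -1 0 1) = Δ·Π!·Σ² = 1/70  (sign +1)
I_A²/I_B² = (2/35)/(1/70) = 4/1

4/1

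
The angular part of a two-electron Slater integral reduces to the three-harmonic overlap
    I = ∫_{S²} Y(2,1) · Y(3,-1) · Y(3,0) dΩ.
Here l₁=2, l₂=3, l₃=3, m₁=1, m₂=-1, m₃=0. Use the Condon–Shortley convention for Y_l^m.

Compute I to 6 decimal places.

m-sum 0 ✓  L=8 even ✓  1≤3≤5 ✓
Π(2lᵢ+1) = 5×7×7 = 245
triangle coeff Δ(2,3,3) = 1/3780
Σ_t [0,2]: t=0:+1/24 t=1:−1/4 t=2:+1/24 = -1/6
(3j)²=4/105 [(2 3 3; 0 0 0)], sign=+1
Σ_t [0,1]: t=0:+1/8 t=1:−1/12 = 1/24
(3j)²=1/210 [(2 3 3; 1 -1 0)], sign=-1
⇒ 4πI² = 2/45
I = (-1)√(2/45/(4π)) = -0.05947080

-0.059471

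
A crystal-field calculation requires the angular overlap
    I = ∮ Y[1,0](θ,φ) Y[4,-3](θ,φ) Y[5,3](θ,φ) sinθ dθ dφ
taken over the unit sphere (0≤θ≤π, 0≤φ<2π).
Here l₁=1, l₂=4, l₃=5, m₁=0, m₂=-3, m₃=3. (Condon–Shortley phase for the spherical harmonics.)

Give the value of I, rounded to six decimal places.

m-sum 0 ✓  L=10 even ✓  3≤5≤5 ✓
Π(2lᵢ+1) = 3×9×11 = 297
triangle coeff Δ(1,4,5) = 1/495
Σ_t [0,0]: t=0:+1/576 = 1/576
(3j)²=5/99 [(1 4 5; 0 0 0)], sign=-1
Σ_t [0,0]: t=0:+1/5040 = 1/5040
(3j)²=16/495 [(1 4 5; 0 -3 3)], sign=+1
⇒ 4πI² = 16/33
I = (-1)√(16/33/(4π)) = -0.19642560

-0.196426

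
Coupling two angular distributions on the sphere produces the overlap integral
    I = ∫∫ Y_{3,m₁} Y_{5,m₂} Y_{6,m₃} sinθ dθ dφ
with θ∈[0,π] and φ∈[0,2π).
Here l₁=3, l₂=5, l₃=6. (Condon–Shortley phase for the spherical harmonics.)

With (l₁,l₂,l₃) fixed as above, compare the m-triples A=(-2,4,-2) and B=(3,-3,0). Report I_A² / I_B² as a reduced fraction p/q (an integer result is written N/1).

45/28

l's match ⇒ only the (l;m) 3-j factors differ between A and B.
A: triangle coeff Δ(3,5,6) = 1/675675; Σ_t [1,2]: t=1:−1/967680 t=2:+1/60480 = 1/64512; (3j)²=15/1001 [(3 5 6; -2 4 -2)], sign=+1
B: triangle coeff Δ(3,5,6) = 1/675675; Σ_t [0,0]: t=0:+1/69120 = 1/69120; (3j)²=4/429 [(3 5 6; 3 -3 0)], sign=+1
I_A²/I_B² = (15/1001)/(4/429) = 45/28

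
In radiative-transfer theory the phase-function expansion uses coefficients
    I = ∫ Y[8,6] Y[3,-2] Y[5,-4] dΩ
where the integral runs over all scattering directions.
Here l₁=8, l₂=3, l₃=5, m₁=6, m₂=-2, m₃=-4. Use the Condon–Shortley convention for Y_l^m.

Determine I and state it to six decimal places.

0.265660

Checks pass: Σm=0; 16 even; l₃=5∈[5,11].
(2·8+1)(2·3+1)(2·5+1) = 1309
Δ: 6! 10! 0! / 17! → 1/136136
sum: t=3:−1/518400 = -1/518400
3j²(8 3 5; 0 0 0) = Δ·Π!·Σ² = 56/2431  (sign +1)
sum: t=1:−1/43545600 = -1/43545600
3j²(8 3 5; 6 -2 -4) = Δ·Π!·Σ² = 1/34  (sign +1)
combine: 4πI² = 1309·56/2431·1/34 = 196/221
take √, sign +1: I = 0.26566049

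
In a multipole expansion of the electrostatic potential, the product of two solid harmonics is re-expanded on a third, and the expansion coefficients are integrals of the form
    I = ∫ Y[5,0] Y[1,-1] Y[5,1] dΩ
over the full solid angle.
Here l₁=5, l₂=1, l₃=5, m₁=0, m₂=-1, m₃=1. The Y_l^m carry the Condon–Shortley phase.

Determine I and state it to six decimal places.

0.000000

l₁+l₂+l₃=11 is odd: 3j(l;000)=0 ⇒ I=0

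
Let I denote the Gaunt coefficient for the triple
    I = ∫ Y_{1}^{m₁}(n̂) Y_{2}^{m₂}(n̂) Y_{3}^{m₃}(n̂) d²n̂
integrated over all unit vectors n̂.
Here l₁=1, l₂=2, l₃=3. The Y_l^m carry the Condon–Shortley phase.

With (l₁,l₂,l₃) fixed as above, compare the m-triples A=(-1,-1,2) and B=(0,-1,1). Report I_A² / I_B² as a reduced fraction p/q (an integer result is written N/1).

l's match ⇒ only the (l;m) 3-j factors differ between A and B.
A: triangle coeff Δ(1,2,3) = 1/105; Σ_t [0,0]: t=0:+1/12 = 1/12; (3j)²=2/21 [(1 2 3; -1 -1 2)], sign=-1
B: triangle coeff Δ(1,2,3) = 1/105; Σ_t [0,0]: t=0:+1/6 = 1/6; (3j)²=8/105 [(1 2 3; 0 -1 1)], sign=+1
I_A²/I_B² = (2/21)/(8/105) = 5/4

5/4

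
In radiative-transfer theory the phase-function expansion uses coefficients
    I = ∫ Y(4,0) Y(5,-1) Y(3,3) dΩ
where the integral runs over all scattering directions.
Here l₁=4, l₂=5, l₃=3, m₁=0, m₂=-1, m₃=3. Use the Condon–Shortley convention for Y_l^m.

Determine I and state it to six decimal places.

Σmᵢ = 2 ≠ 0, so the φ-integral vanishes; I = 0

0.000000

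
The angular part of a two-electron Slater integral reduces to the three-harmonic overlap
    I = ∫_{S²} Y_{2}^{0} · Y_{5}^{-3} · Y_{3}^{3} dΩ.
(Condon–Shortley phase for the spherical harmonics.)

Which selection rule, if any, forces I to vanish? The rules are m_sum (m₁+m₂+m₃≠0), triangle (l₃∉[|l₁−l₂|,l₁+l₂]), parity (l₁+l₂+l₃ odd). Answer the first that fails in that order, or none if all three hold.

Σmᵢ = 0  ✓
l₃∈[|l₁−l₂|,l₁+l₂]=[3,7], have l₃=3  ✓
Σlᵢ = 10 ⇒ even  ✓

none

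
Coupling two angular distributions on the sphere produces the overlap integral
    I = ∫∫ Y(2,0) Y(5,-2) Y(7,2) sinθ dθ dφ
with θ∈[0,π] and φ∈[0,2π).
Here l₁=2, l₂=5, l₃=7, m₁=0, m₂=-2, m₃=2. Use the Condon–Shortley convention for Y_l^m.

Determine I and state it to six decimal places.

Checks pass: Σm=0; 14 even; l₃=7∈[3,7].
(2·2+1)(2·5+1)(2·7+1) = 825
Δ: 0! 4! 10! / 15! → 1/15015
sum: t=0:+1/57600 = 1/57600
3j²(2 5 7; 0 0 0) = Δ·Π!·Σ² = 21/715  (sign -1)
sum: t=0:+1/120960 = 1/120960
3j²(2 5 7; 0 -2 2) = Δ·Π!·Σ² = 24/1001  (sign -1)
combine: 4πI² = 825·21/715·24/1001 = 1080/1859
take √, sign +1: I = 0.21501425

0.215014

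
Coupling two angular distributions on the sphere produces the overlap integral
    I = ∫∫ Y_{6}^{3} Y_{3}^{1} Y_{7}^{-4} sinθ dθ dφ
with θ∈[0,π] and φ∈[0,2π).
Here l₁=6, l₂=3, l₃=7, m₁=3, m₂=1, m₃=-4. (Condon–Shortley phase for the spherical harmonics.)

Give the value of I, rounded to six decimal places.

Checks pass: Σm=0; 16 even; l₃=7∈[3,9].
(2·6+1)(2·3+1)(2·7+1) = 1365
Δ: 2! 10! 4! / 17! → 1/2042040
sum: t=0:+1/207360 t=1:−1/57600 t=2:+1/207360 = -1/129600
3j²(6 3 7; 0 0 0) = Δ·Π!·Σ² = 168/12155  (sign +1)
sum: t=0:+1/1451520 t=1:−1/483840 t=2:+1/2903040 = -1/967680
3j²(6 3 7; 3 1 -4) = Δ·Π!·Σ² = 81/6188  (sign +1)
combine: 4πI² = 1365·168/12155·81/6188 = 10206/41327
take √, sign +1: I = 0.14018641

0.140186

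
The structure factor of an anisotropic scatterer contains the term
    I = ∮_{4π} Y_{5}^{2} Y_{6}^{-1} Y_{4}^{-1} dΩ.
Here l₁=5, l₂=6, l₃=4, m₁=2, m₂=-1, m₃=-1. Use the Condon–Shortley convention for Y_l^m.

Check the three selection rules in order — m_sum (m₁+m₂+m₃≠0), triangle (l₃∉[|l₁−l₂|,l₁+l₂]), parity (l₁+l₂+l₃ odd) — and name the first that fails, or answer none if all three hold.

azimuthal sum: 2 − 1 − 1 = 0  ✓
1 ≤ 4 ≤ 11 (triangle on l)  ✓
L = 5 + 6 + 4 = 15 (odd)  ✗

parity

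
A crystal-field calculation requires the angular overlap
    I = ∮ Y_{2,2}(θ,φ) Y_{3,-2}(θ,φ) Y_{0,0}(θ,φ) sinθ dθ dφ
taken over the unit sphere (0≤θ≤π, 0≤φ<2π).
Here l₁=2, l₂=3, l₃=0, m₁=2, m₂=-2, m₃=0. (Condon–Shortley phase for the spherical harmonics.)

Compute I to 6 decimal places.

l₃=0 ∉ [1,5] — triangle fails ⇒ I = 0

0.000000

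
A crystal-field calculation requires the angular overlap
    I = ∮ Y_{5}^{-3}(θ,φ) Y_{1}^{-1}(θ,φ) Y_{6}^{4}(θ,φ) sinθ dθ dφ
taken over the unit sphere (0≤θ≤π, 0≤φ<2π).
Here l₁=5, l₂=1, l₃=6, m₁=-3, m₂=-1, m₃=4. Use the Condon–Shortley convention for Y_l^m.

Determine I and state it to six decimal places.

m-sum 0 ✓  L=12 even ✓  4≤6≤6 ✓
Π(2lᵢ+1) = 11×3×13 = 429
triangle coeff Δ(5,1,6) = 1/858
Σ_t [0,0]: t=0:+1/14400 = 1/14400
(3j)²=6/143 [(5 1 6; 0 0 0)], sign=+1
Σ_t [0,0]: t=0:+1/161280 = 1/161280
(3j)²=15/286 [(5 1 6; -3 -1 4)], sign=+1
⇒ 4πI² = 135/143
I = (+1)√(135/143/(4π)) = 0.27409047

0.274090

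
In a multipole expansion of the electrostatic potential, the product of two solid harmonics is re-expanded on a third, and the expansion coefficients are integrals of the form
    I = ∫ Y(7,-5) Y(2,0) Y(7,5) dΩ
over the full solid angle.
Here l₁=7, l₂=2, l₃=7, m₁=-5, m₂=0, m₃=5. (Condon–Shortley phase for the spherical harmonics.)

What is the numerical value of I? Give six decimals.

0.054230

m-sum 0 ✓  L=16 even ✓  5≤7≤9 ✓
Π(2lᵢ+1) = 15×5×15 = 1125
triangle coeff Δ(7,2,7) = 1/185640
Σ_t [0,2]: t=0:+1/2419200 t=1:−1/518400 t=2:+1/2419200 = -1/907200
(3j)²=56/3315 [(7 2 7; 0 0 0)], sign=+1
Σ_t [0,2]: t=0:+1/1916006400 t=1:−1/39916800 t=2:+1/29030400 = 19/1916006400
(3j)²=361/185640 [(7 2 7; -5 0 5)], sign=+1
⇒ 4πI² = 1805/48841
I = (+1)√(1805/48841/(4π)) = 0.05423022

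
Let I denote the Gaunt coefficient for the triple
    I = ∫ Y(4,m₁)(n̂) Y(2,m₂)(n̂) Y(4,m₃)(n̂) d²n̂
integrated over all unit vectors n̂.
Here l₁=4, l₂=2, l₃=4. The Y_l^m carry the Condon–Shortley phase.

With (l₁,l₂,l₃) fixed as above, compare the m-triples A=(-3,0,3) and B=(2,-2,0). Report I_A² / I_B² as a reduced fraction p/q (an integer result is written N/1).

Shared (l₁,l₂,l₃)=(4,2,4): N and (l;000)² cancel in I_A²/I_B².
A: Δ = 2!·6!·2!/11! = 1/13860; Racah Σ t=1..2: t=1:−1/720 t=2:+1/480 = 1/1440; ⇒ 3j(4 2 4; -3 0 3)² = 7/1980, sgn -1
B: Δ = 2!·6!·2!/11! = 1/13860; Racah Σ t=0..0: t=0:+1/192 = 1/192; ⇒ 3j(4 2 4; 2 -2 0)² = 3/77, sgn +1
I_A²/I_B² = (7/1980)/(3/77) = 49/540

49/540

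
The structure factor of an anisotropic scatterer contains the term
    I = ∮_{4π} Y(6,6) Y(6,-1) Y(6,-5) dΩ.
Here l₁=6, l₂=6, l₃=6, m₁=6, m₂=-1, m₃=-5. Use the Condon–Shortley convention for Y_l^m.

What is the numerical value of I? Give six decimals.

Rules hold: Σm=0, L=18 even, 0≤6≤12.
N = 13·13·13 = 2197
Δ = 6!·6!·6!/19! = 1/325909584
Racah Σ t=0..6: t=0:+1/373248000 t=1:−1/1728000 t=2:+1/110592 t=3:−1/46656 t=4:+1/110592 t=5:−1/1728000 t=6:+1/373248000 = -7/1555200
⇒ 3j(6 6 6; 0 0 0)² = 400/46189, sgn -1
Racah Σ t=0..0: t=0:+1/62208000 = 1/62208000
⇒ 3j(6 6 6; 6 -1 -5)² = 77/8398, sgn -1
4πI² = N·(3j₀)²·(3jₘ)² = 18200/104329
I = +1·√(0.174448/4π) = 0.11782250

0.117823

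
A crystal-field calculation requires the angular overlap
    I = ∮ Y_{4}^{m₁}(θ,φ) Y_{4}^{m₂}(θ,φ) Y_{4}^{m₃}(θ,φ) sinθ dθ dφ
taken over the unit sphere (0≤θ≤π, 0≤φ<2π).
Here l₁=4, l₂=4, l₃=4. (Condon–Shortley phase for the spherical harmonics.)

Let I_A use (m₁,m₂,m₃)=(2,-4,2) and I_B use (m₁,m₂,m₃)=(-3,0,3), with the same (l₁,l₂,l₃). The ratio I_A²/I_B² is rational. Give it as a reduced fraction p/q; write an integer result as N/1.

10/7

Shared (l₁,l₂,l₃)=(4,4,4): N and (l;000)² cancel in I_A²/I_B².
A: Δ = 4!·4!·4!/13! = 1/450450; Racah Σ t=0..0: t=0:+1/2304 = 1/2304; ⇒ 3j(4 4 4; 2 -4 2)² = 5/143, sgn +1
B: Δ = 4!·4!·4!/13! = 1/450450; Racah Σ t=3..4: t=3:−1/864 t=4:+1/3456 = -1/1152; ⇒ 3j(4 4 4; -3 0 3)² = 7/286, sgn +1
I_A²/I_B² = (5/143)/(7/286) = 10/7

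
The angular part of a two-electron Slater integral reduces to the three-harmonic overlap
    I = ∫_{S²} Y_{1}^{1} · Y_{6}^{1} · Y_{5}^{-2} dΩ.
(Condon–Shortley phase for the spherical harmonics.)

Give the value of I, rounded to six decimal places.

-0.129207

Checks pass: Σm=0; 12 even; l₃=5∈[5,7].
(2·1+1)(2·6+1)(2·5+1) = 429
Δ: 2! 0! 10! / 13! → 1/858
sum: t=1:−1/14400 = -1/14400
3j²(1 6 5; 0 0 0) = Δ·Π!·Σ² = 6/143  (sign +1)
sum: t=0:+1/60480 = 1/60480
3j²(1 6 5; 1 1 -2) = Δ·Π!·Σ² = 5/429  (sign -1)
combine: 4πI² = 429·6/143·5/429 = 30/143
take √, sign -1: I = -0.12920749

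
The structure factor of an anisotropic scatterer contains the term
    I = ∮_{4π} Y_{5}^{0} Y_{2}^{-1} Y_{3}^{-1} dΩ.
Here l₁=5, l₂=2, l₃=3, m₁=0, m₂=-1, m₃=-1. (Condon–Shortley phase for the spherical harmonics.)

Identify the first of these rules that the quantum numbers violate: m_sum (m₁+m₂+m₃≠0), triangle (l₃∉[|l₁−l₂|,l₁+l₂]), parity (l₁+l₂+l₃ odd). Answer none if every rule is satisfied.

m_sum

m₁+m₂+m₃ = 0 − 1 − 1 = -2  ✗
triangle: |5−2|=3 ≤ l₃=3 ≤ 5+2=7
parity: l₁+l₂+l₃ = 10 is even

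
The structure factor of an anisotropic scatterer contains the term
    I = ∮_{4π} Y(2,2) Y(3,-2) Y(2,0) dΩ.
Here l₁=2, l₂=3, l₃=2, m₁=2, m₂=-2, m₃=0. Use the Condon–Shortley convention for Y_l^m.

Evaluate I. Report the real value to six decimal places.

Σlᵢ=7 odd — θ-integrand is odd under cosθ→−cosθ; I=0

0.000000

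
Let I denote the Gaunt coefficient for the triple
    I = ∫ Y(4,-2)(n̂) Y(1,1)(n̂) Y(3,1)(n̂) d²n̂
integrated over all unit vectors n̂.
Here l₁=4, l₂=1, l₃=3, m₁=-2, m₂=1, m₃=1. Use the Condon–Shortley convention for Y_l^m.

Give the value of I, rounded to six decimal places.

Checks pass: Σm=0; 8 even; l₃=3∈[3,5].
(2·4+1)(2·1+1)(2·3+1) = 189
Δ: 2! 6! 0! / 9! → 1/252
sum: t=1:−1/36 = -1/36
3j²(4 1 3; 0 0 0) = Δ·Π!·Σ² = 4/63  (sign +1)
sum: t=2:+1/96 = 1/96
3j²(4 1 3; -2 1 1) = Δ·Π!·Σ² = 5/84  (sign +1)
combine: 4πI² = 189·4/63·5/84 = 5/7
take √, sign +1: I = 0.23841361

0.238414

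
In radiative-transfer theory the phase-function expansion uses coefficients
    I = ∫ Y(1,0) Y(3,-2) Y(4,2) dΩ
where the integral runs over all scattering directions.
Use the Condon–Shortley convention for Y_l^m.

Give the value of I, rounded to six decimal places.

Rules hold: Σm=0, L=8 even, 2≤4≤4.
N = 3·7·9 = 189
Δ = 0!·2!·6!/9! = 1/252
Racah Σ t=0..0: t=0:+1/36 = 1/36
⇒ 3j(1 3 4; 0 0 0)² = 4/63, sgn +1
Racah Σ t=0..0: t=0:+1/120 = 1/120
⇒ 3j(1 3 4; 0 -2 2)² = 1/21, sgn +1
4πI² = N·(3j₀)²·(3jₘ)² = 4/7
I = +1·√(0.571429/4π) = 0.21324362

0.213244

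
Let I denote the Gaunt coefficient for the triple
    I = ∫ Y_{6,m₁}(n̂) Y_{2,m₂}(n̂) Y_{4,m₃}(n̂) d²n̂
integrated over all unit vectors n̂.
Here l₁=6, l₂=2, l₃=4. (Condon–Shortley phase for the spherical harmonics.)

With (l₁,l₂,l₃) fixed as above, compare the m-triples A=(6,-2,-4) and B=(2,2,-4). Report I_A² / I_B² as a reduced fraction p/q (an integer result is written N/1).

495/1

Shared (l₁,l₂,l₃)=(6,2,4): N and (l;000)² cancel in I_A²/I_B².
A: Δ = 4!·8!·0!/13! = 1/6435; Racah Σ t=0..0: t=0:+1/967680 = 1/967680; ⇒ 3j(6 2 4; 6 -2 -4)² = 1/13, sgn +1
B: Δ = 4!·8!·0!/13! = 1/6435; Racah Σ t=4..4: t=4:+1/967680 = 1/967680; ⇒ 3j(6 2 4; 2 2 -4)² = 1/6435, sgn +1
I_A²/I_B² = (1/13)/(1/6435) = 495/1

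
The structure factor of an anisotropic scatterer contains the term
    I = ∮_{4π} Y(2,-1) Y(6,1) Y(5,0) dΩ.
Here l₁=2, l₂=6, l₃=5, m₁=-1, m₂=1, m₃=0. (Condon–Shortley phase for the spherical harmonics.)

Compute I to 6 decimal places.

L=13 odd ⇒ parity kills the (l;000) factor ⇒ I = 0

0.000000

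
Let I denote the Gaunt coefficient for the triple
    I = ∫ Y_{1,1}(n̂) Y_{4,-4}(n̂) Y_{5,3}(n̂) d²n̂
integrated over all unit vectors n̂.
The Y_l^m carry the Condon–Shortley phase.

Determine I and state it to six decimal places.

-0.049106

m-sum 0 ✓  L=10 even ✓  3≤5≤5 ✓
Π(2lᵢ+1) = 3×9×11 = 297
triangle coeff Δ(1,4,5) = 1/495
Σ_t [0,0]: t=0:+1/576 = 1/576
(3j)²=5/99 [(1 4 5; 0 0 0)], sign=-1
Σ_t [0,0]: t=0:+1/80640 = 1/80640
(3j)²=1/495 [(1 4 5; 1 -4 3)], sign=+1
⇒ 4πI² = 1/33
I = (-1)√(1/33/(4π)) = -0.04910640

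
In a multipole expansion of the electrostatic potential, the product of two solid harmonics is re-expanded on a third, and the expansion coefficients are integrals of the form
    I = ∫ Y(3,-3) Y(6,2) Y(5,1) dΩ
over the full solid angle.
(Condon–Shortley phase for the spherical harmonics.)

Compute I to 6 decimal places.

-0.174062

Checks pass: Σm=0; 14 even; l₃=5∈[3,9].
(2·3+1)(2·6+1)(2·5+1) = 1001
Δ: 4! 2! 8! / 15! → 1/675675
sum: t=1:−1/8640 t=2:+1/2304 t=3:−1/8640 = 7/34560
3j²(3 6 5; 0 0 0) = Δ·Π!·Σ² = 7/429  (sign -1)
sum: t=4:+1/27648 = 1/27648
3j²(3 6 5; -3 2 1) = Δ·Π!·Σ² = 10/429  (sign +1)
combine: 4πI² = 1001·7/429·10/429 = 490/1287
take √, sign -1: I = -0.17406195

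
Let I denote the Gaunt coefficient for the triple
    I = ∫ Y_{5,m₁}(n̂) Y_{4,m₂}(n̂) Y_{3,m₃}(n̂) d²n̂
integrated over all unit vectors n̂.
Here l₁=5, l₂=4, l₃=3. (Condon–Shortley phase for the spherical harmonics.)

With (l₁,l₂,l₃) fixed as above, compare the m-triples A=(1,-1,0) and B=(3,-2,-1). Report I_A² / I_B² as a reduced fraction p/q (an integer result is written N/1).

Shared (l₁,l₂,l₃)=(5,4,3): N and (l;000)² cancel in I_A²/I_B².
A: Δ = 6!·4!·2!/13! = 1/180180; Racah Σ t=1..3: t=1:−1/1440 t=2:+1/192 t=3:−1/432 = 19/8640; ⇒ 3j(5 4 3; 1 -1 0)² = 361/30030, sgn -1
B: Δ = 6!·4!·2!/13! = 1/180180; Racah Σ t=0..2: t=0:+1/5760 t=1:−1/720 t=2:+1/2304 = -1/1280; ⇒ 3j(5 4 3; 3 -2 -1)² = 27/1430, sgn -1
I_A²/I_B² = (361/30030)/(27/1430) = 361/567

361/567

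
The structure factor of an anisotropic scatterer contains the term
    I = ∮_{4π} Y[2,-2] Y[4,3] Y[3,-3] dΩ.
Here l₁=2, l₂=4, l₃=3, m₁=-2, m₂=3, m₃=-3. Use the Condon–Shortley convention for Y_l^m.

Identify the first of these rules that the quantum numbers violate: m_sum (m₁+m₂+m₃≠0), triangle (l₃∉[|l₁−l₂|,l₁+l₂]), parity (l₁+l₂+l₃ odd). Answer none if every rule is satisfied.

m_sum

azimuthal sum: -2 + 3 − 3 = -2  ✗
2 ≤ 3 ≤ 6 (triangle on l)
L = 2 + 4 + 3 = 9 (odd)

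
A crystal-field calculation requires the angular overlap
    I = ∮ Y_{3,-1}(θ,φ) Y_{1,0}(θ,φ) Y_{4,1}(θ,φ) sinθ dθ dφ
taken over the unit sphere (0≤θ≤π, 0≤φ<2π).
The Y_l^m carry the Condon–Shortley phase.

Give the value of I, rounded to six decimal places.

-0.238414

m-sum 0 ✓  L=8 even ✓  2≤4≤4 ✓
Π(2lᵢ+1) = 7×3×9 = 189
triangle coeff Δ(3,1,4) = 1/252
Σ_t [0,0]: t=0:+1/36 = 1/36
(3j)²=4/63 [(3 1 4; 0 0 0)], sign=+1
Σ_t [0,0]: t=0:+1/48 = 1/48
(3j)²=5/84 [(3 1 4; -1 0 1)], sign=-1
⇒ 4πI² = 5/7
I = (-1)√(5/7/(4π)) = -0.23841361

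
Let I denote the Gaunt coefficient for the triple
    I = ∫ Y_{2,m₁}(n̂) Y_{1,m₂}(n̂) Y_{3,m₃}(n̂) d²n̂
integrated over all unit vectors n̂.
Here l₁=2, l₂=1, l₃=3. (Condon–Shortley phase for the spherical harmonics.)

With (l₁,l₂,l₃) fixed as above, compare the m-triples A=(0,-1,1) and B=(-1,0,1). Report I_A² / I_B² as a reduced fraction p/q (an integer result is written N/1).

3/4

Same 2,1,3: normalisation and zero-m 3j drop out of the ratio.
A: Δ: 0! 4! 2! / 7! → 1/105; sum: t=0:+1/8 = 1/8; 3j²(2 1 3; 0 -1 1) = Δ·Π!·Σ² = 2/35  (sign +1)
B: Δ: 0! 4! 2! / 7! → 1/105; sum: t=0:+1/6 = 1/6; 3j²(2 1 3; -1 0 1) = Δ·Π!·Σ² = 8/105  (sign +1)
I_A²/I_B² = (2/35)/(8/105) = 3/4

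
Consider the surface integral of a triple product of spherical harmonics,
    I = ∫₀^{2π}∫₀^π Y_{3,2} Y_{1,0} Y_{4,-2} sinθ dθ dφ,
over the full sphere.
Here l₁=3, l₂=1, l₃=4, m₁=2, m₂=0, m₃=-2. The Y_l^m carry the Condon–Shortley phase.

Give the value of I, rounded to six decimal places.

0.213244

Rules hold: Σm=0, L=8 even, 2≤4≤4.
N = 7·3·9 = 189
Δ = 0!·6!·2!/9! = 1/252
Racah Σ t=0..0: t=0:+1/36 = 1/36
⇒ 3j(3 1 4; 0 0 0)² = 4/63, sgn +1
Racah Σ t=0..0: t=0:+1/120 = 1/120
⇒ 3j(3 1 4; 2 0 -2)² = 1/21, sgn +1
4πI² = N·(3j₀)²·(3jₘ)² = 4/7
I = +1·√(0.571429/4π) = 0.21324362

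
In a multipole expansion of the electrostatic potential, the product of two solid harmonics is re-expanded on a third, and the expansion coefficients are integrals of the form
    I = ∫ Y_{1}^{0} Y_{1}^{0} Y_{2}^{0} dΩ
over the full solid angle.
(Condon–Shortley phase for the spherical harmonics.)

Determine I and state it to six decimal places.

Checks pass: Σm=0; 4 even; l₃=2∈[0,2].
(2·1+1)(2·1+1)(2·2+1) = 45
Δ: 0! 2! 2! / 5! → 1/30
sum: t=0:+1/1 = 1/1
3j²(1 1 2; 0 0 0) = Δ·Π!·Σ² = 2/15  (sign +1)
(m-triple is (0,0,0) — same symbol as above.)
combine: 4πI² = 45·2/15·2/15 = 4/5
take √, sign +1: I = 0.25231325

0.252313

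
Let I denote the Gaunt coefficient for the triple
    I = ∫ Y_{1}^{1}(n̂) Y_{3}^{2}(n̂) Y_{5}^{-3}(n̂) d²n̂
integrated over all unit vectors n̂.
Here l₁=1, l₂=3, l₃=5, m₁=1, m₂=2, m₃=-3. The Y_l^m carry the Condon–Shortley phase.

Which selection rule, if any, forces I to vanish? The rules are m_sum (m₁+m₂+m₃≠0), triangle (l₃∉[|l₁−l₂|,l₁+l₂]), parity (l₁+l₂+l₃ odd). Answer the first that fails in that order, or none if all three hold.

triangle

Σmᵢ = 0  ✓
l₃∈[|l₁−l₂|,l₁+l₂]=[2,4], have l₃=5  ✗
Σlᵢ = 9 ⇒ odd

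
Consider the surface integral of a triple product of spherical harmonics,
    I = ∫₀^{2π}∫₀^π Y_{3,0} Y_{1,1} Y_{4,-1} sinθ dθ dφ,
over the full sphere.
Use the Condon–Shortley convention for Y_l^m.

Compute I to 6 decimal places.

-0.194664

Checks pass: Σm=0; 8 even; l₃=4∈[2,4].
(2·3+1)(2·1+1)(2·4+1) = 189
Δ: 0! 6! 2! / 9! → 1/252
sum: t=0:+1/36 = 1/36
3j²(3 1 4; 0 0 0) = Δ·Π!·Σ² = 4/63  (sign +1)
sum: t=0:+1/72 = 1/72
3j²(3 1 4; 0 1 -1) = Δ·Π!·Σ² = 5/126  (sign -1)
combine: 4πI² = 189·4/63·5/126 = 10/21
take √, sign -1: I = -0.19466390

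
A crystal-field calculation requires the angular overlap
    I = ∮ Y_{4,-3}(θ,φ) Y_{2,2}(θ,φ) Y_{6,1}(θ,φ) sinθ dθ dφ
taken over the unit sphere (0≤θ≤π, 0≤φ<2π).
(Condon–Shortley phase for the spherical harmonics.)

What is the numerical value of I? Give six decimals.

-0.035563

Checks pass: Σm=0; 12 even; l₃=6∈[2,6].
(2·4+1)(2·2+1)(2·6+1) = 585
Δ: 0! 8! 4! / 13! → 1/6435
sum: t=0:+1/2304 = 1/2304
3j²(4 2 6; 0 0 0) = Δ·Π!·Σ² = 5/143  (sign +1)
sum: t=0:+1/120960 = 1/120960
3j²(4 2 6; -3 2 1) = Δ·Π!·Σ² = 1/1287  (sign -1)
combine: 4πI² = 585·5/143·1/1287 = 25/1573
take √, sign -1: I = -0.03556319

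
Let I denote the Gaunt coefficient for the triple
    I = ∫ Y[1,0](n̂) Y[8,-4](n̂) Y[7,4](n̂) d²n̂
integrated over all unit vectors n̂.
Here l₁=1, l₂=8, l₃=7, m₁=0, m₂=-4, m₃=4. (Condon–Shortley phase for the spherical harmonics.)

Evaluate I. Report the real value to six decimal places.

m-sum 0 ✓  L=16 even ✓  7≤7≤9 ✓
Π(2lᵢ+1) = 3×17×15 = 765
triangle coeff Δ(1,8,7) = 1/2040
Σ_t [1,1]: t=1:−1/25401600 = -1/25401600
(3j)²=8/255 [(1 8 7; 0 0 0)], sign=+1
Σ_t [1,1]: t=1:−1/239500800 = -1/239500800
(3j)²=2/85 [(1 8 7; 0 -4 4)], sign=+1
⇒ 4πI² = 48/85
I = (+1)√(48/85/(4π)) = 0.21198553

0.211986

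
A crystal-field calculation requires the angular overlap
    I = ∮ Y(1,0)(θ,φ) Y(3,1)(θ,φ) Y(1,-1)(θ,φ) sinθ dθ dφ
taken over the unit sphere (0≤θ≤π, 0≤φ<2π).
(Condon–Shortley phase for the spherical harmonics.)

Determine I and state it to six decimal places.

l₃=1 ∉ [2,4] — triangle fails ⇒ I = 0

0.000000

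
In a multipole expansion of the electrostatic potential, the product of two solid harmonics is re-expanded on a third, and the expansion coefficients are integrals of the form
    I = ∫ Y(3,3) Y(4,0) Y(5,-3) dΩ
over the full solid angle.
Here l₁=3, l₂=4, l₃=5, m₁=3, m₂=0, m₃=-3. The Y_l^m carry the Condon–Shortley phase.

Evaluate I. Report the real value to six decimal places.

0.196280

Checks pass: Σm=0; 12 even; l₃=5∈[1,7].
(2·3+1)(2·4+1)(2·5+1) = 693
Δ: 2! 4! 6! / 13! → 1/180180
sum: t=0:+1/576 t=1:−1/144 t=2:+1/576 = -1/288
3j²(3 4 5; 0 0 0) = Δ·Π!·Σ² = 20/1001  (sign +1)
sum: t=0:+1/2304 = 1/2304
3j²(3 4 5; 3 0 -3) = Δ·Π!·Σ² = 5/143  (sign +1)
combine: 4πI² = 693·20/1001·5/143 = 900/1859
take √, sign +1: I = 0.19628026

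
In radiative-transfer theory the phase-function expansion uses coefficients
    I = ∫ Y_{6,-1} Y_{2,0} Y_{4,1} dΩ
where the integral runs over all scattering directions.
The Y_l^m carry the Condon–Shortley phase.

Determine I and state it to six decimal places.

Rules hold: Σm=0, L=12 even, 4≤4≤8.
N = 13·5·9 = 585
Δ = 4!·8!·0!/13! = 1/6435
Racah Σ t=2..2: t=2:+1/2304 = 1/2304
⇒ 3j(6 2 4; 0 0 0)² = 5/143, sgn +1
Racah Σ t=2..2: t=2:+1/2880 = 1/2880
⇒ 3j(6 2 4; -1 0 1)² = 14/429, sgn -1
4πI² = N·(3j₀)²·(3jₘ)² = 1050/1573
I = -1·√(0.667514/4π) = -0.23047581

-0.230476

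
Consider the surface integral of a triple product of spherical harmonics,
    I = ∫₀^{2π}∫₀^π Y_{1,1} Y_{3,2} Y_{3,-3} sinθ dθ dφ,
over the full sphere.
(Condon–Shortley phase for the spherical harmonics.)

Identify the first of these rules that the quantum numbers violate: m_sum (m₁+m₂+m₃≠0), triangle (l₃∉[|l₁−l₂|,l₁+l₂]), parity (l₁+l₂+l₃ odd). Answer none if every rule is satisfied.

parity

azimuthal sum: 1 + 2 − 3 = 0  ✓
2 ≤ 3 ≤ 4 (triangle on l)  ✓
L = 1 + 3 + 3 = 7 (odd)  ✗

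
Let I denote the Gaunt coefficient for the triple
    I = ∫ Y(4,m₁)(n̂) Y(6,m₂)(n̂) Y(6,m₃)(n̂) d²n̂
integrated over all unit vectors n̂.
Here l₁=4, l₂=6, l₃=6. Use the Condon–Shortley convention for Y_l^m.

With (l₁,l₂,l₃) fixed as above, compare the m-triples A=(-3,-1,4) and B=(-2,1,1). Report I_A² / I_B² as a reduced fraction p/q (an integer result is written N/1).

75/56

Same 4,6,6: normalisation and zero-m 3j drop out of the ratio.
A: Δ: 4! 4! 8! / 17! → 1/15315300; sum: t=3:−1/207360 t=4:+1/725760 = -1/290304; 3j²(4 6 6; -3 -1 4) = Δ·Π!·Σ² = 125/7293  (sign -1)
B: Δ: 4! 4! 8! / 17! → 1/15315300; sum: t=2:+1/69120 t=3:−1/20736 t=4:+1/69120 = -1/51840; 3j²(4 6 6; -2 1 1) = Δ·Π!·Σ² = 280/21879  (sign +1)
I_A²/I_B² = (125/7293)/(280/21879) = 75/56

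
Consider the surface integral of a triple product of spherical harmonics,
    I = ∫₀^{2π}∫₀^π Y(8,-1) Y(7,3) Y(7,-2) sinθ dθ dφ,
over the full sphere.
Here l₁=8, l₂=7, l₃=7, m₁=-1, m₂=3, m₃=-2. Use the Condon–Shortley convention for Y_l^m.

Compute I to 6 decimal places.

Checks pass: Σm=0; 22 even; l₃=7∈[1,15].
(2·8+1)(2·7+1)(2·7+1) = 3825
Δ: 8! 8! 6! / 23! → 1/22086194130
sum: t=1:−1/18289152000 t=2:+1/248832000 t=3:−1/24883200 t=4:+1/11943936 t=5:−1/24883200 t=6:+1/248832000 t=7:−1/18289152000 = 11/975421440
3j²(8 7 7; 0 0 0) = Δ·Π!·Σ² = 1750/289731  (sign -1)
sum: t=4:+1/298598400 t=5:−1/49766400 t=6:+1/49766400 t=7:−1/261273600 t=8:+1/9754214400 = -11/29262643200
3j²(8 7 7; -1 3 -2) = Δ·Π!·Σ² = 30/676039  (sign +1)
combine: 4πI² = 3825·1750/289731·30/676039 = 562500/548653937
take √, sign -1: I = -0.00903248

-0.009032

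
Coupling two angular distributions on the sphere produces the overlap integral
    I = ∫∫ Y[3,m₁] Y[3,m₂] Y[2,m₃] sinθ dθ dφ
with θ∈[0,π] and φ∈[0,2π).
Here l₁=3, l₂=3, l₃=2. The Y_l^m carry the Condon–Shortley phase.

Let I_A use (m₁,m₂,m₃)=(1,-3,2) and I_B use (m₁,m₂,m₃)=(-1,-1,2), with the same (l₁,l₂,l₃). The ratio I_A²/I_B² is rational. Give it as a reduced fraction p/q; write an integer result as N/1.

l's match ⇒ only the (l;m) 3-j factors differ between A and B.
A: triangle coeff Δ(3,3,2) = 1/3780; Σ_t [0,0]: t=0:+1/96 = 1/96; (3j)²=1/42 [(3 3 2; 1 -3 2)], sign=+1
B: triangle coeff Δ(3,3,2) = 1/3780; Σ_t [2,2]: t=2:+1/16 = 1/16; (3j)²=2/35 [(3 3 2; -1 -1 2)], sign=+1
I_A²/I_B² = (1/42)/(2/35) = 5/12

5/12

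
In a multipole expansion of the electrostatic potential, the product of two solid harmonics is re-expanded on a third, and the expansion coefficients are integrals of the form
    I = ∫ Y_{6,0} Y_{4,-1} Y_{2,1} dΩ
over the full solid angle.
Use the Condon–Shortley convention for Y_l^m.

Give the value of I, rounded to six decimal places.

m-sum 0 ✓  L=12 even ✓  2≤2≤10 ✓
Π(2lᵢ+1) = 13×9×5 = 585
triangle coeff Δ(6,4,2) = 1/6435
Σ_t [4,4]: t=4:+1/2304 = 1/2304
(3j)²=5/143 [(6 4 2; 0 0 0)], sign=+1
Σ_t [3,3]: t=3:−1/4320 = -1/4320
(3j)²=8/429 [(6 4 2; 0 -1 1)], sign=+1
⇒ 4πI² = 600/1573
I = (+1)√(600/1573/(4π)) = 0.17422334

0.174223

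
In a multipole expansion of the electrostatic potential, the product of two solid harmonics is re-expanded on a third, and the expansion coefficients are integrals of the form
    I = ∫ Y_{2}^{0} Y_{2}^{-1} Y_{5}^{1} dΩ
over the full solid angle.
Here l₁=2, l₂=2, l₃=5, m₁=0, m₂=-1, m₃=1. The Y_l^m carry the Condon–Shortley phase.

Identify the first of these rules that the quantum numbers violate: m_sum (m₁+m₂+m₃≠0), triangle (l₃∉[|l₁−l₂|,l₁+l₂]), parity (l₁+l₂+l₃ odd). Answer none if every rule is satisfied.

Σmᵢ = 0  ✓
l₃∈[|l₁−l₂|,l₁+l₂]=[0,4], have l₃=5  ✗
Σlᵢ = 9 ⇒ odd

triangle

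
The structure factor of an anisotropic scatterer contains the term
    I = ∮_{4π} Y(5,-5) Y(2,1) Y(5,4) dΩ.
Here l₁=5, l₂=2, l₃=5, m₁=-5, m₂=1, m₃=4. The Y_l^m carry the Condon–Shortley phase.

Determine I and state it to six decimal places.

Rules hold: Σm=0, L=12 even, 3≤5≤7.
N = 11·5·11 = 605
Δ = 2!·8!·2!/13! = 1/38610
Racah Σ t=0..2: t=0:+1/2880 t=1:−1/576 t=2:+1/2880 = -1/960
⇒ 3j(5 2 5; 0 0 0)² = 10/429, sgn +1
Racah Σ t=2..2: t=2:+1/80640 = 1/80640
⇒ 3j(5 2 5; -5 1 4)² = 9/286, sgn -1
4πI² = N·(3j₀)²·(3jₘ)² = 75/169
I = -1·√(0.443787/4π) = -0.18792404

-0.187924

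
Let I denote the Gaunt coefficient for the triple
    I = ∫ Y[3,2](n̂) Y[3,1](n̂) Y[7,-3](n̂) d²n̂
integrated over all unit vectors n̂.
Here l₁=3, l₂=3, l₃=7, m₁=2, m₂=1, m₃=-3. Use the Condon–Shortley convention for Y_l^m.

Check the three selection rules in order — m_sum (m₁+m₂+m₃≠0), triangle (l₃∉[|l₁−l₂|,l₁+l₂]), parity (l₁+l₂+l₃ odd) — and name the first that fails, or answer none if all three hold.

triangle

azimuthal sum: 2 + 1 − 3 = 0  ✓
0 ≤ 7 ≤ 6 (triangle on l)  ✗
L = 3 + 3 + 7 = 13 (odd)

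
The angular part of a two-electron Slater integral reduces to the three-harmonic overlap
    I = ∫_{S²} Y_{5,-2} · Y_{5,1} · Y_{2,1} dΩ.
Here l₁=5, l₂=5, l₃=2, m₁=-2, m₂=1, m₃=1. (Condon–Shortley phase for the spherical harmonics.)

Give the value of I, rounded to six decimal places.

Rules hold: Σm=0, L=12 even, 0≤2≤10.
N = 11·11·5 = 605
Δ = 8!·2!·2!/13! = 1/38610
Racah Σ t=3..5: t=3:−1/2880 t=4:+1/576 t=5:−1/2880 = 1/960
⇒ 3j(5 5 2; 0 0 0)² = 10/429, sgn +1
Racah Σ t=5..6: t=5:−1/1440 t=6:+1/2880 = -1/2880
⇒ 3j(5 5 2; -2 1 1)² = 7/715, sgn +1
4πI² = N·(3j₀)²·(3jₘ)² = 70/507
I = +1·√(0.138067/4π) = 0.10481902

0.104819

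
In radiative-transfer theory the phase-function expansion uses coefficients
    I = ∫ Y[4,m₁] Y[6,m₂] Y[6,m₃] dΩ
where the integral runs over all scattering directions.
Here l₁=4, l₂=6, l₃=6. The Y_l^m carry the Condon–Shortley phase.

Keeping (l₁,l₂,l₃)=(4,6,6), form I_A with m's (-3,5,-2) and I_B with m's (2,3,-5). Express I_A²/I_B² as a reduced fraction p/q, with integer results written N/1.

l's match ⇒ only the (l;m) 3-j factors differ between A and B.
A: triangle coeff Δ(4,6,6) = 1/15315300; Σ_t [3,4]: t=3:−1/5806080 t=4:+1/725760 = 1/829440; (3j)²=49/2652 [(4 6 6; -3 5 -2)], sign=+1
B: triangle coeff Δ(4,6,6) = 1/15315300; Σ_t [1,2]: t=1:−1/1451520 t=2:+1/483840 = 1/725760; (3j)²=24/1547 [(4 6 6; 2 3 -5)], sign=-1
I_A²/I_B² = (49/2652)/(24/1547) = 343/288

343/288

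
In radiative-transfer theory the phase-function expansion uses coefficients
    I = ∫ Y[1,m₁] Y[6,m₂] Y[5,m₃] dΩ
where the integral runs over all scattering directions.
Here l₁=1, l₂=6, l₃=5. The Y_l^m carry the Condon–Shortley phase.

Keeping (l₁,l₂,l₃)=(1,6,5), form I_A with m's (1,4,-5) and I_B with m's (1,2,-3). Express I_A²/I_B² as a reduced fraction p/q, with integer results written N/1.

l's match ⇒ only the (l;m) 3-j factors differ between A and B.
A: triangle coeff Δ(1,6,5) = 1/858; Σ_t [0,0]: t=0:+1/7257600 = 1/7257600; (3j)²=1/858 [(1 6 5; 1 4 -5)], sign=+1
B: triangle coeff Δ(1,6,5) = 1/858; Σ_t [0,0]: t=0:+1/161280 = 1/161280; (3j)²=1/143 [(1 6 5; 1 2 -3)], sign=+1
I_A²/I_B² = (1/858)/(1/143) = 1/6

1/6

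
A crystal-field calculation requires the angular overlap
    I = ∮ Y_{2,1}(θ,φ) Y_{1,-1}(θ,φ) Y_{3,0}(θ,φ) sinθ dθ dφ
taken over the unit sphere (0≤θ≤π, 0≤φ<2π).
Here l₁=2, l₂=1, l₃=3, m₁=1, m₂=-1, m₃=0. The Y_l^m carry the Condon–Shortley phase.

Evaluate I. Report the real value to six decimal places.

0.143048

Rules hold: Σm=0, L=6 even, 1≤3≤3.
N = 5·3·7 = 105
Δ = 0!·4!·2!/7! = 1/105
Racah Σ t=0..0: t=0:+1/4 = 1/4
⇒ 3j(2 1 3; 0 0 0)² = 3/35, sgn -1
Racah Σ t=0..0: t=0:+1/12 = 1/12
⇒ 3j(2 1 3; 1 -1 0)² = 1/35, sgn -1
4πI² = N·(3j₀)²·(3jₘ)² = 9/35
I = +1·√(0.257143/4π) = 0.14304817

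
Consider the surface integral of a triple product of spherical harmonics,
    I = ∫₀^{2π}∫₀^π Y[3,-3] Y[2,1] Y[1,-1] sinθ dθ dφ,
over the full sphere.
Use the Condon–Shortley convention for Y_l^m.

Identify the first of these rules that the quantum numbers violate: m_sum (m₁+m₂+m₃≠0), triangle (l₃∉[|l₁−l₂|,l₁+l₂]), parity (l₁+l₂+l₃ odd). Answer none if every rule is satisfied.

m_sum

m₁+m₂+m₃ = -3 + 1 − 1 = -3  ✗
triangle: |3−2|=1 ≤ l₃=1 ≤ 3+2=5
parity: l₁+l₂+l₃ = 6 is even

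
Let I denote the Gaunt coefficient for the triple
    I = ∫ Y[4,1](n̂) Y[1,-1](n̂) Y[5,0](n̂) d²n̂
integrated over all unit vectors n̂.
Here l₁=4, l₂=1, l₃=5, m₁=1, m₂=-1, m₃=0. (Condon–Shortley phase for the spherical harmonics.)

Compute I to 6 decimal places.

m-sum 0 ✓  L=10 even ✓  3≤5≤5 ✓
Π(2lᵢ+1) = 9×3×11 = 297
triangle coeff Δ(4,1,5) = 1/495
Σ_t [0,0]: t=0:+1/576 = 1/576
(3j)²=5/99 [(4 1 5; 0 0 0)], sign=-1
Σ_t [0,0]: t=0:+1/1440 = 1/1440
(3j)²=2/99 [(4 1 5; 1 -1 0)], sign=-1
⇒ 4πI² = 10/33
I = (+1)√(10/33/(4π)) = 0.15528807

0.155288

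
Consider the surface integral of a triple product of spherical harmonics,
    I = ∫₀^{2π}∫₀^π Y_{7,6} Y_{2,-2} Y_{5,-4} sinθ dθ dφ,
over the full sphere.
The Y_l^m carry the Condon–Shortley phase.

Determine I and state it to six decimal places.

0.303018

m-sum 0 ✓  L=14 even ✓  5≤5≤9 ✓
Π(2lᵢ+1) = 15×5×11 = 825
triangle coeff Δ(7,2,5) = 1/15015
Σ_t [2,2]: t=2:+1/57600 = 1/57600
(3j)²=21/715 [(7 2 5; 0 0 0)], sign=-1
Σ_t [0,0]: t=0:+1/8709120 = 1/8709120
(3j)²=1/21 [(7 2 5; 6 -2 -4)], sign=-1
⇒ 4πI² = 15/13
I = (+1)√(15/13/(4π)) = 0.30301841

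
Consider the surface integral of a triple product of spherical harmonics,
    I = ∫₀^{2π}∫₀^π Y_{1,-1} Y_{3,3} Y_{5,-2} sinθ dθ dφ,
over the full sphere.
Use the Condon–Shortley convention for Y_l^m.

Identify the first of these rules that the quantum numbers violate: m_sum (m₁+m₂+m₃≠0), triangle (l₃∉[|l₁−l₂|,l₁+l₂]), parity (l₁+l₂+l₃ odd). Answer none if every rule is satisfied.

azimuthal sum: -1 + 3 − 2 = 0  ✓
2 ≤ 5 ≤ 4 (triangle on l)  ✗
L = 1 + 3 + 5 = 9 (odd)

triangle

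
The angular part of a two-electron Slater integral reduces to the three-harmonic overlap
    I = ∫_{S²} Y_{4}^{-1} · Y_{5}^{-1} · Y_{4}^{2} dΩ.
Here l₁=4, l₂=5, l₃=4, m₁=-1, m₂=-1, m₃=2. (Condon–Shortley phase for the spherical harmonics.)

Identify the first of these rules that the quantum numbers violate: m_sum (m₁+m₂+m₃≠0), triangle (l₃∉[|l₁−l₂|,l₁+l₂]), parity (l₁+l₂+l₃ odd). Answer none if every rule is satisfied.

Σmᵢ = 0  ✓
l₃∈[|l₁−l₂|,l₁+l₂]=[1,9], have l₃=4  ✓
Σlᵢ = 13 ⇒ odd  ✗

parity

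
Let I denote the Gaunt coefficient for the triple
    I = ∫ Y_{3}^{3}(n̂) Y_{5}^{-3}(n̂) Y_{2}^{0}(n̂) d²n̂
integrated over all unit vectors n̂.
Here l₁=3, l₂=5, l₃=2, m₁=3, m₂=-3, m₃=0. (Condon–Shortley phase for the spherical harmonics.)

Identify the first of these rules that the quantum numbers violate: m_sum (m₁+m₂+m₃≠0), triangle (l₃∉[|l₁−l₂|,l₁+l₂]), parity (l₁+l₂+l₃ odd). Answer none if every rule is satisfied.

Σmᵢ = 0  ✓
l₃∈[|l₁−l₂|,l₁+l₂]=[2,8], have l₃=2  ✓
Σlᵢ = 10 ⇒ even  ✓

none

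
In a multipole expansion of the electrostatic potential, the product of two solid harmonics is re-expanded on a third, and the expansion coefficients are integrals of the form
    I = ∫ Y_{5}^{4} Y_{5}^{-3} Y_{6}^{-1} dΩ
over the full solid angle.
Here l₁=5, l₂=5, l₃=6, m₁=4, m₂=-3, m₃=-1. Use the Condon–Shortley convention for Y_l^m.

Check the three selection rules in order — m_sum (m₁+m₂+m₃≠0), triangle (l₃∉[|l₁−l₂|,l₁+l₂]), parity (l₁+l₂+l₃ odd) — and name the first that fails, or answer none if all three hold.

none

azimuthal sum: 4 − 3 − 1 = 0  ✓
0 ≤ 6 ≤ 10 (triangle on l)  ✓
L = 5 + 5 + 6 = 16 (even)  ✓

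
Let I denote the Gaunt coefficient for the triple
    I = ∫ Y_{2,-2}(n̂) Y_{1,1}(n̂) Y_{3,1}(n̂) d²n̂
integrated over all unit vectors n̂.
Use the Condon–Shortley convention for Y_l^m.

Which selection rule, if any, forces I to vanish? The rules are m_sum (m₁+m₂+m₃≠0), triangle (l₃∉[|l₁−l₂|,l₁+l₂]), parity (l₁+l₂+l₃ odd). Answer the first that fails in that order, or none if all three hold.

none

m₁+m₂+m₃ = -2 + 1 + 1 = 0  ✓
triangle: |2−1|=1 ≤ l₃=3 ≤ 2+1=3  ✓
parity: l₁+l₂+l₃ = 6 is even  ✓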